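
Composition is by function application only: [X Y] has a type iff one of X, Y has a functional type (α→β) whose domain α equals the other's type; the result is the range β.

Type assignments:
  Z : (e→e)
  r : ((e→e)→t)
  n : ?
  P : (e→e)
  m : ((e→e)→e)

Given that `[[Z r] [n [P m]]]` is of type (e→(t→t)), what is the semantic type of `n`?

For [[Z r] [n [P m]]] to have type (e→(t→t)) with [Z r] of type t, [n [P m]] must be the function: [n [P m]] : (t→(e→(t→t))).
For [n [P m]] to have type (t→(e→(t→t))) with [P m] of type e, n must be the function: n : (e→(t→(e→(t→t)))).

(e→(t→(e→(t→t))))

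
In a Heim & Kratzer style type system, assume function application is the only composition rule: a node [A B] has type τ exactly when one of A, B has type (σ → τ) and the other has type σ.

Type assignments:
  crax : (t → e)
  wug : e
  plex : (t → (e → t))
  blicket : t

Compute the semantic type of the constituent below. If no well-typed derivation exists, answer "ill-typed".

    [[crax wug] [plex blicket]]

ill-typed

[crax wug]: (t → e) and e cannot combine by function application — type clash.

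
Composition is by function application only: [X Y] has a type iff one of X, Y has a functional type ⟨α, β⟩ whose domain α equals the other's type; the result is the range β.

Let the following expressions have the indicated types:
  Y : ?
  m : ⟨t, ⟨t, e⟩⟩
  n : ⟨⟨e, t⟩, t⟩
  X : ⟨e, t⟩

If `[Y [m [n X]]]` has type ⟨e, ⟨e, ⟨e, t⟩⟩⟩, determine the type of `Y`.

At [Y [m [n X]]] (required: ⟨e, ⟨e, ⟨e, t⟩⟩⟩): [m [n X]] is ⟨t, e⟩, which is not a function with range ⟨e, ⟨e, ⟨e, t⟩⟩⟩; hence Y is the functor — type ⟨⟨t, e⟩, ⟨e, ⟨e, ⟨e, t⟩⟩⟩⟩.

⟨⟨t, e⟩, ⟨e, ⟨e, ⟨e, t⟩⟩⟩⟩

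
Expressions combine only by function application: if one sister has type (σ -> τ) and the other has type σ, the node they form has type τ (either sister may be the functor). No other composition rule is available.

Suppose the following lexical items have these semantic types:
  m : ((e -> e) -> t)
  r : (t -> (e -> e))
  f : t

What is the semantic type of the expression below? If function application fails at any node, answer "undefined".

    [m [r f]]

t

[r f] — r of type (t -> (e -> e)) combines with f of type t: type (e -> e).
[m [r f]] — m of type ((e -> e) -> t) combines with [r f] of type (e -> e): type t.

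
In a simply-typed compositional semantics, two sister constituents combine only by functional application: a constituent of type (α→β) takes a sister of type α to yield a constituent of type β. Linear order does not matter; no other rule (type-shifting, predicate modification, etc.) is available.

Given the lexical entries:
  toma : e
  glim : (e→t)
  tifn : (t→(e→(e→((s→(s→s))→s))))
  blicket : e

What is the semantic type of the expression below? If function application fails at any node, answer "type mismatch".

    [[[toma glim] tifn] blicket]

(e→((s→(s→s))→s))

[toma glim]: (e→t) applied to e yields t.
[[toma glim] tifn]: (t→(e→(e→((s→(s→s))→s)))) applied to t yields (e→(e→((s→(s→s))→s))).
[[[toma glim] tifn] blicket]: (e→(e→((s→(s→s))→s))) applied to e yields (e→((s→(s→s))→s)).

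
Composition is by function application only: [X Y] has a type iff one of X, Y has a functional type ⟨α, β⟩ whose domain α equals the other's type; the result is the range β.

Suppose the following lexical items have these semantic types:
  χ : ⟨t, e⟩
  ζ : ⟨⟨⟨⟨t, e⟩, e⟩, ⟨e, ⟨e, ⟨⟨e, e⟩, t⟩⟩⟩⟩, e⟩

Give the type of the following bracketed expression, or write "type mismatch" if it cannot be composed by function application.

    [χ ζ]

type mismatch

At [χ ζ]: neither ⟨t, e⟩ nor ⟨⟨⟨⟨t, e⟩, e⟩, ⟨e, ⟨e, ⟨⟨e, e⟩, t⟩⟩⟩⟩, e⟩ can take the other as argument; the node is ill-typed.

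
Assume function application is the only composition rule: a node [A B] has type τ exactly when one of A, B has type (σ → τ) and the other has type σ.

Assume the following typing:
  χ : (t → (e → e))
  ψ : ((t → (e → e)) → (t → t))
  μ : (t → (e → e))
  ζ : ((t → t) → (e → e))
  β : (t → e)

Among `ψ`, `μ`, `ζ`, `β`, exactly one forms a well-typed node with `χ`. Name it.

ψ

ψ — combines: ψ : ((t → (e → e)) → (t → t)) takes χ : (t → (e → e)) as argument, giving (t → t).
μ : (t → (e → e)) — χ needs t; μ needs t; neither fits.
ζ : ((t → t) → (e → e)) — χ needs t; ζ needs (t → t); neither fits.
β : (t → e) — χ needs t; β needs t; neither fits.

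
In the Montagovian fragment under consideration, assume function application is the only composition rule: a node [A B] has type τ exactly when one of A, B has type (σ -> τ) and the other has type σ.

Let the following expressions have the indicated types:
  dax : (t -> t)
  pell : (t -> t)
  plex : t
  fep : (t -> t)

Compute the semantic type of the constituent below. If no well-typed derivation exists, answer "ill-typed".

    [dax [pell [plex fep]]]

t

[plex fep] — fep of type (t -> t) combines with plex of type t: type t.
[pell [plex fep]] — pell of type (t -> t) combines with [plex fep] of type t: type t.
[dax [pell [plex fep]]] — dax of type (t -> t) combines with [pell [plex fep]] of type t: type t.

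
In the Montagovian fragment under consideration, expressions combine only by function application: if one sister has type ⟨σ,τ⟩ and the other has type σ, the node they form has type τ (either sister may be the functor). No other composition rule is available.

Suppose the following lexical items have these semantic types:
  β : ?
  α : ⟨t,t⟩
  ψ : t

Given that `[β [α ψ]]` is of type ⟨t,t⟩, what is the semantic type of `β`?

[β [α ψ]] is required to be ⟨t,t⟩. [α ψ] : t cannot yield ⟨t,t⟩ as functor, so β : ⟨t,⟨t,t⟩⟩.

⟨t,⟨t,t⟩⟩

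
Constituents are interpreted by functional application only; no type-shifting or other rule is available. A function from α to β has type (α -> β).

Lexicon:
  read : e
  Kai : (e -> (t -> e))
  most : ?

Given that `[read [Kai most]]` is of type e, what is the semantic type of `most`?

((e -> (t -> e)) -> (e -> e))

At [read [Kai most]] (required: e): read is e, which is not a function with range e; hence [Kai most] is the functor — type (e -> e).
At [Kai most] (required: (e -> e)): Kai is (e -> (t -> e)), which is not a function with range (e -> e); hence most is the functor — type ((e -> (t -> e)) -> (e -> e)).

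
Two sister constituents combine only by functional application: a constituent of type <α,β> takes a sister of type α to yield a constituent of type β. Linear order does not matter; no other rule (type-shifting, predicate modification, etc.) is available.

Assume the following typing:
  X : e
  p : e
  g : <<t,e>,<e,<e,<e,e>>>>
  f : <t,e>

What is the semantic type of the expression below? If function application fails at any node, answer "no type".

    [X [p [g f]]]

[g f]: functor g : <<t,e>,<e,<e,<e,e>>>>, argument f : <t,e>; result <e,<e,<e,e>>>.
[p [g f]]: functor [g f] : <e,<e,<e,e>>>, argument p : e; result <e,<e,e>>.
[X [p [g f]]]: functor [p [g f]] : <e,<e,e>>, argument X : e; result <e,e>.

<e,e>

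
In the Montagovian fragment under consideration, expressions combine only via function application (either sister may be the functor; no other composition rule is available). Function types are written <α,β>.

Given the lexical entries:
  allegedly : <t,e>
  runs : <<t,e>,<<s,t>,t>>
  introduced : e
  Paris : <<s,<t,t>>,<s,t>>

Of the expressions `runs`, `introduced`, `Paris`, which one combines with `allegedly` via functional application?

runs — combines: runs : <<t,e>,<<s,t>,t>> takes allegedly : <t,e> as argument, giving <<s,t>,t>.
introduced : e — allegedly needs t; introduced needs nothing (atomic); neither fits.
Paris : <<s,<t,t>>,<s,t>> — allegedly needs t; Paris needs <s,<t,t>>; neither fits.

runs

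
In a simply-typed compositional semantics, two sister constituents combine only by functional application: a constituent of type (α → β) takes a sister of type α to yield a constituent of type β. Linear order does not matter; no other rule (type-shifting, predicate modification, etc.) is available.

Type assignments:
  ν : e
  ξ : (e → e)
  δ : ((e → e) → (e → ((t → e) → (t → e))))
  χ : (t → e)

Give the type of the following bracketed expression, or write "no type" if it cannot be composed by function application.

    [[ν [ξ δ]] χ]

(t → e)

[ξ δ]: δ is ((e → e) → (e → ((t → e) → (t → e)))), ξ is (e → e); result (e → ((t → e) → (t → e))).
[ν [ξ δ]]: [ξ δ] is (e → ((t → e) → (t → e))), ν is e; result ((t → e) → (t → e)).
[[ν [ξ δ]] χ]: [ν [ξ δ]] is ((t → e) → (t → e)), χ is (t → e); result (t → e).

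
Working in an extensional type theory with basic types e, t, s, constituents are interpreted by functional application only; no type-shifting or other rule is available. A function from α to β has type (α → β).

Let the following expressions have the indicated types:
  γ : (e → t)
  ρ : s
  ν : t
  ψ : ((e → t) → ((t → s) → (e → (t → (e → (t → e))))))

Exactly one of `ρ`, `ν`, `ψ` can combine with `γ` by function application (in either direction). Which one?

ρ : s — no; γ wants e, and ρ wants nothing (atomic).
ν : t — no; γ wants e, and ν wants nothing (atomic).
ψ — combines: ψ : ((e → t) → ((t → s) → (e → (t → (e → (t → e)))))) takes γ : (e → t) as argument, giving ((t → s) → (e → (t → (e → (t → e))))).

ψ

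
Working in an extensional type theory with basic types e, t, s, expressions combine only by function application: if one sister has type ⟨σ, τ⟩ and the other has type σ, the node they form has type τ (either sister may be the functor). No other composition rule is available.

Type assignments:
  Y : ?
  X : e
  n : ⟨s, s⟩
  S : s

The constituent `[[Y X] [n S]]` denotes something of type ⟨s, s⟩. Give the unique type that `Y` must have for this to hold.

[[Y X] [n S]] is required to be ⟨s, s⟩. [n S] : s cannot yield ⟨s, s⟩ as functor, so [Y X] : ⟨s, ⟨s, s⟩⟩.
[Y X] is required to be ⟨s, ⟨s, s⟩⟩. X : e cannot yield ⟨s, ⟨s, s⟩⟩ as functor, so Y : ⟨e, ⟨s, ⟨s, s⟩⟩⟩.

⟨e, ⟨s, ⟨s, s⟩⟩⟩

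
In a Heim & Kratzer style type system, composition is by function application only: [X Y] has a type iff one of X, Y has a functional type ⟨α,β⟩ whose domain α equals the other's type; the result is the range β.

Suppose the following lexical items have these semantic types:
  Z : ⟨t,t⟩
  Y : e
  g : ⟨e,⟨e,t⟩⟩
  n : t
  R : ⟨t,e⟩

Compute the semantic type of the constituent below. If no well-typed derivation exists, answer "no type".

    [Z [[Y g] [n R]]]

[Y g]: functor g : ⟨e,⟨e,t⟩⟩, argument Y : e; result ⟨e,t⟩.
[n R]: functor R : ⟨t,e⟩, argument n : t; result e.
[[Y g] [n R]]: functor [Y g] : ⟨e,t⟩, argument [n R] : e; result t.
[Z [[Y g] [n R]]]: functor Z : ⟨t,t⟩, argument [[Y g] [n R]] : t; result t.

t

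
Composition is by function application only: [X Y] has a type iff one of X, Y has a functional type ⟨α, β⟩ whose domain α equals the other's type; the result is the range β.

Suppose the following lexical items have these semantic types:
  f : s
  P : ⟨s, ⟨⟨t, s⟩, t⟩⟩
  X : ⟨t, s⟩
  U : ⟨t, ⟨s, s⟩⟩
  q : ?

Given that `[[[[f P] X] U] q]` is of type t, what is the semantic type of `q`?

⟨⟨s, s⟩, t⟩

[[[[f P] X] U] q] is required to be t. [[[f P] X] U] : ⟨s, s⟩ cannot yield t as functor, so q : ⟨⟨s, s⟩, t⟩.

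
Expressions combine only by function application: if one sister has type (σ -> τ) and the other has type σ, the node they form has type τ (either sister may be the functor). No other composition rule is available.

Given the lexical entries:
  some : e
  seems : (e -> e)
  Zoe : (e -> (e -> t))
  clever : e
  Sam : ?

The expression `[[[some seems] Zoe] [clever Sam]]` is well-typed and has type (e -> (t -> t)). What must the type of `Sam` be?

For [[[some seems] Zoe] [clever Sam]] to have type (e -> (t -> t)) with [[some seems] Zoe] of type (e -> t), [clever Sam] must be the function: [clever Sam] : ((e -> t) -> (e -> (t -> t))).
For [clever Sam] to have type ((e -> t) -> (e -> (t -> t))) with clever of type e, Sam must be the function: Sam : (e -> ((e -> t) -> (e -> (t -> t)))).

(e -> ((e -> t) -> (e -> (t -> t))))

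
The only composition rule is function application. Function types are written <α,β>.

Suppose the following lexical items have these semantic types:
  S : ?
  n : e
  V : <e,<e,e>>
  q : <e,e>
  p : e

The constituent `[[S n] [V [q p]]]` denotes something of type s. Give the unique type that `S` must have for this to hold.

<e,<<e,e>,s>>

At [[S n] [V [q p]]] (required: s): [V [q p]] is <e,e>, which is not a function with range s; hence [S n] is the functor — type <<e,e>,s>.
At [S n] (required: <<e,e>,s>): n is e, which is not a function with range <<e,e>,s>; hence S is the functor — type <e,<<e,e>,s>>.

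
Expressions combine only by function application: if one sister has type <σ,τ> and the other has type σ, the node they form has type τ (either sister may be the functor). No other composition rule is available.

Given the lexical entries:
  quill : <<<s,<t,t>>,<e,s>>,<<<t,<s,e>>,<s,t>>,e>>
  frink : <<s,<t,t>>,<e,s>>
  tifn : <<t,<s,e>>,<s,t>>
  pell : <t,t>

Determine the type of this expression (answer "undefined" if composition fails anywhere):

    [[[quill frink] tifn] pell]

undefined

[quill frink]: quill is <<<s,<t,t>>,<e,s>>,<<<t,<s,e>>,<s,t>>,e>>, frink is <<s,<t,t>>,<e,s>>; result <<<t,<s,e>>,<s,t>>,e>.
[[quill frink] tifn]: [quill frink] is <<<t,<s,e>>,<s,t>>,e>, tifn is <<t,<s,e>>,<s,t>>; result e.
[[[quill frink] tifn] pell]: e with <t,t> — neither is a function whose domain matches the other; composition fails here.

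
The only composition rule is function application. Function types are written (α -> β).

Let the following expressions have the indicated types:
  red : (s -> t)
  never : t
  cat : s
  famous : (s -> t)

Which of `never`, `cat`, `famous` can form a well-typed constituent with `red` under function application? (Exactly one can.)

never : t — no; red wants s, and never wants nothing (atomic).
cat — combines: red : (s -> t) takes cat : s as argument, giving t.
famous : (s -> t) — no; red wants s, and famous wants s.

cat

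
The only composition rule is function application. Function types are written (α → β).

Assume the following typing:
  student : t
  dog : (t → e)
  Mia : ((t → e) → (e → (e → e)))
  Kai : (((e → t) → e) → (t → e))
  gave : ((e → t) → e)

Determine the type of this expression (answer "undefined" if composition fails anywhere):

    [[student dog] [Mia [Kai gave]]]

[student dog]: (t → e) applied to t yields e.
[Kai gave]: (((e → t) → e) → (t → e)) applied to ((e → t) → e) yields (t → e).
[Mia [Kai gave]]: ((t → e) → (e → (e → e))) applied to (t → e) yields (e → (e → e)).
[[student dog] [Mia [Kai gave]]]: (e → (e → e)) applied to e yields (e → e).

(e → e)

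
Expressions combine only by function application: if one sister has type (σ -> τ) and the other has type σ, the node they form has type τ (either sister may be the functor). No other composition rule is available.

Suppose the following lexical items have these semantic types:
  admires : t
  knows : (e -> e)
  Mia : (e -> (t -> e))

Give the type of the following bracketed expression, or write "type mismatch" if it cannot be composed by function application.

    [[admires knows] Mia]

type mismatch

[admires knows]: t and (e -> e) cannot combine by function application — type clash.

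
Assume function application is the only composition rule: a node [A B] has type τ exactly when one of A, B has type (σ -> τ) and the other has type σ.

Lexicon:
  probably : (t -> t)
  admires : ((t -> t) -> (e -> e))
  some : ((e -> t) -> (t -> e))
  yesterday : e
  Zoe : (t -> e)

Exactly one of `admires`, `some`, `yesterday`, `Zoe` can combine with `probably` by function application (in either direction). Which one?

admires

admires — combines: admires : ((t -> t) -> (e -> e)) takes probably : (t -> t) as argument, giving (e -> e).
some : ((e -> t) -> (t -> e)) — does not combine with probably.
yesterday : e — does not combine with probably.
Zoe : (t -> e) — does not combine with probably.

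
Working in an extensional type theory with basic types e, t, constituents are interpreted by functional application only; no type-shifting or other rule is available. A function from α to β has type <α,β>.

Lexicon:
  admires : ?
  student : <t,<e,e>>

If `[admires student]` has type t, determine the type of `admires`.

<<t,<e,e>>,t>

[admires student] must have type t. The sister student has type <t,<e,e>>; that is not a function onto t, so admires must be the functor, of type <<t,<e,e>>,t>.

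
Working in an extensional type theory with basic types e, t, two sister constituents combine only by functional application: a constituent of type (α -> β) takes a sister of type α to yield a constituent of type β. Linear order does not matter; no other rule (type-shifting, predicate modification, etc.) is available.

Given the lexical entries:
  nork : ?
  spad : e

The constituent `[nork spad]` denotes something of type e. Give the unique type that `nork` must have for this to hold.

(e -> e)

[nork spad] is required to be e. spad : e cannot yield e as functor, so nork : (e -> e).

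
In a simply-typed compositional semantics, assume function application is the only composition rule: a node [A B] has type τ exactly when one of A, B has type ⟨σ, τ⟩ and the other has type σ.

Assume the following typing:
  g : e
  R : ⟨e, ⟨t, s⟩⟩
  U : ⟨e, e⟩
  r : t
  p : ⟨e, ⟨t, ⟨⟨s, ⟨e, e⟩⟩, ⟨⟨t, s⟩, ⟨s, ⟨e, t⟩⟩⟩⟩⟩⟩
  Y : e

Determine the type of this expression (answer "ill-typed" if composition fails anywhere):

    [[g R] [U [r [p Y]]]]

[g R] — R of type ⟨e, ⟨t, s⟩⟩ combines with g of type e: type ⟨t, s⟩.
[p Y] — p of type ⟨e, ⟨t, ⟨⟨s, ⟨e, e⟩⟩, ⟨⟨t, s⟩, ⟨s, ⟨e, t⟩⟩⟩⟩⟩⟩ combines with Y of type e: type ⟨t, ⟨⟨s, ⟨e, e⟩⟩, ⟨⟨t, s⟩, ⟨s, ⟨e, t⟩⟩⟩⟩⟩.
[r [p Y]] — [p Y] of type ⟨t, ⟨⟨s, ⟨e, e⟩⟩, ⟨⟨t, s⟩, ⟨s, ⟨e, t⟩⟩⟩⟩⟩ combines with r of type t: type ⟨⟨s, ⟨e, e⟩⟩, ⟨⟨t, s⟩, ⟨s, ⟨e, t⟩⟩⟩⟩.
[U [r [p Y]]]: ⟨e, e⟩ and ⟨⟨s, ⟨e, e⟩⟩, ⟨⟨t, s⟩, ⟨s, ⟨e, t⟩⟩⟩⟩ cannot combine by function application — type clash.

ill-typed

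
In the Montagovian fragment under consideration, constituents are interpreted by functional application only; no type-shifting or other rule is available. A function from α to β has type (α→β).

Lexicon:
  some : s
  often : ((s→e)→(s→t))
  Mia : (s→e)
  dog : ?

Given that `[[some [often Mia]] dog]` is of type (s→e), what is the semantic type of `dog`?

(t→(s→e))

[[some [often Mia]] dog] is required to be (s→e). [some [often Mia]] : t cannot yield (s→e) as functor, so dog : (t→(s→e)).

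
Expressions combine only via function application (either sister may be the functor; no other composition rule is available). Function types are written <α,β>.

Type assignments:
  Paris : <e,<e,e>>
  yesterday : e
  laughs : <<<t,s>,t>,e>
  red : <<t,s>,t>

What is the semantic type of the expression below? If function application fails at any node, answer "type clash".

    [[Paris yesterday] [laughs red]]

e

[Paris yesterday]: functor Paris : <e,<e,e>>, argument yesterday : e; result <e,e>.
[laughs red]: functor laughs : <<<t,s>,t>,e>, argument red : <<t,s>,t>; result e.
[[Paris yesterday] [laughs red]]: functor [Paris yesterday] : <e,e>, argument [laughs red] : e; result e.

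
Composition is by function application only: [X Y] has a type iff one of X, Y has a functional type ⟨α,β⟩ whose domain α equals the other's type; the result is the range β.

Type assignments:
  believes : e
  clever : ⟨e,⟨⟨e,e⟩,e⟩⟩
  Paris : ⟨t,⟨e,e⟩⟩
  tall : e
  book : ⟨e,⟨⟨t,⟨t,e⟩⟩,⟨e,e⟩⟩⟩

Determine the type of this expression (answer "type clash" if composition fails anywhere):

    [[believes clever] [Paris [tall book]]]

[believes clever] — clever of type ⟨e,⟨⟨e,e⟩,e⟩⟩ combines with believes of type e: type ⟨⟨e,e⟩,e⟩.
[tall book] — book of type ⟨e,⟨⟨t,⟨t,e⟩⟩,⟨e,e⟩⟩⟩ combines with tall of type e: type ⟨⟨t,⟨t,e⟩⟩,⟨e,e⟩⟩.
At [Paris [tall book]]: neither ⟨t,⟨e,e⟩⟩ nor ⟨⟨t,⟨t,e⟩⟩,⟨e,e⟩⟩ can take the other as argument; the node is ill-typed.

type clash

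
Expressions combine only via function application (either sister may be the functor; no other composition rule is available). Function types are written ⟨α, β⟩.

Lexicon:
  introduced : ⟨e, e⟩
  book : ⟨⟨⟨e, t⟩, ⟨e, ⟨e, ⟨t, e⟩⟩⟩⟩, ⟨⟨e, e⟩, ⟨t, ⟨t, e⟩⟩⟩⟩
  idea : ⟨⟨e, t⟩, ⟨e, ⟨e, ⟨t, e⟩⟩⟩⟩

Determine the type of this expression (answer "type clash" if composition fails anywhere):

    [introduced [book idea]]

⟨t, ⟨t, e⟩⟩

At [book idea], book : ⟨⟨⟨e, t⟩, ⟨e, ⟨e, ⟨t, e⟩⟩⟩⟩, ⟨⟨e, e⟩, ⟨t, ⟨t, e⟩⟩⟩⟩ takes idea : ⟨⟨e, t⟩, ⟨e, ⟨e, ⟨t, e⟩⟩⟩⟩, giving ⟨⟨e, e⟩, ⟨t, ⟨t, e⟩⟩⟩.
At [introduced [book idea]], [book idea] : ⟨⟨e, e⟩, ⟨t, ⟨t, e⟩⟩⟩ takes introduced : ⟨e, e⟩, giving ⟨t, ⟨t, e⟩⟩.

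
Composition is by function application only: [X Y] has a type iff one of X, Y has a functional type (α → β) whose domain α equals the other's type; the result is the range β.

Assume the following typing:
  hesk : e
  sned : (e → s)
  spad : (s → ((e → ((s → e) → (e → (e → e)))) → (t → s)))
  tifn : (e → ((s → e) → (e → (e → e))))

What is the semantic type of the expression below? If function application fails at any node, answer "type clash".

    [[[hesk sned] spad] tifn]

(t → s)

[hesk sned] — sned of type (e → s) combines with hesk of type e: type s.
[[hesk sned] spad] — spad of type (s → ((e → ((s → e) → (e → (e → e)))) → (t → s))) combines with [hesk sned] of type s: type ((e → ((s → e) → (e → (e → e)))) → (t → s)).
[[[hesk sned] spad] tifn] — [[hesk sned] spad] of type ((e → ((s → e) → (e → (e → e)))) → (t → s)) combines with tifn of type (e → ((s → e) → (e → (e → e)))): type (t → s).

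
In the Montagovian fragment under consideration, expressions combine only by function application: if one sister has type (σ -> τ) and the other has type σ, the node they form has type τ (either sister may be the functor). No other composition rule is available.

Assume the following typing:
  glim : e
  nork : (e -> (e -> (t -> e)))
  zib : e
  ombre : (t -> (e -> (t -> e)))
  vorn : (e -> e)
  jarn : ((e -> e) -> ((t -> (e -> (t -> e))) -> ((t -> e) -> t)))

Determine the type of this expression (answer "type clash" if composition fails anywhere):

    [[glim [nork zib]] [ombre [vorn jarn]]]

[nork zib]: nork is (e -> (e -> (t -> e))), zib is e; result (e -> (t -> e)).
[glim [nork zib]]: [nork zib] is (e -> (t -> e)), glim is e; result (t -> e).
[vorn jarn]: jarn is ((e -> e) -> ((t -> (e -> (t -> e))) -> ((t -> e) -> t))), vorn is (e -> e); result ((t -> (e -> (t -> e))) -> ((t -> e) -> t)).
[ombre [vorn jarn]]: [vorn jarn] is ((t -> (e -> (t -> e))) -> ((t -> e) -> t)), ombre is (t -> (e -> (t -> e))); result ((t -> e) -> t).
[[glim [nork zib]] [ombre [vorn jarn]]]: [ombre [vorn jarn]] is ((t -> e) -> t), [glim [nork zib]] is (t -> e); result t.

t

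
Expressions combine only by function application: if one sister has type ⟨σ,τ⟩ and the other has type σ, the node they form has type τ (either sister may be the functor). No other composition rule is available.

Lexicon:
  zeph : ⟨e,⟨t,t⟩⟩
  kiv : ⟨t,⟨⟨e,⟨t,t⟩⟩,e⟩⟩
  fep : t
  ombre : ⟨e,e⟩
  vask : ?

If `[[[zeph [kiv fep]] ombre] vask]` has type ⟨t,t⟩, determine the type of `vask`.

⟨e,⟨t,t⟩⟩

For [[[zeph [kiv fep]] ombre] vask] to have type ⟨t,t⟩ with [[zeph [kiv fep]] ombre] of type e, vask must be the function: vask : ⟨e,⟨t,t⟩⟩.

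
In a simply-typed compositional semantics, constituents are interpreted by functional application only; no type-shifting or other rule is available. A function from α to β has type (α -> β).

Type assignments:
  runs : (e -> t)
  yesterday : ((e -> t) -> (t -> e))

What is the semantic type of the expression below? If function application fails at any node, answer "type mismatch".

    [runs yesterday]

(t -> e)

[runs yesterday]: ((e -> t) -> (t -> e)) applied to (e -> t) yields (t -> e).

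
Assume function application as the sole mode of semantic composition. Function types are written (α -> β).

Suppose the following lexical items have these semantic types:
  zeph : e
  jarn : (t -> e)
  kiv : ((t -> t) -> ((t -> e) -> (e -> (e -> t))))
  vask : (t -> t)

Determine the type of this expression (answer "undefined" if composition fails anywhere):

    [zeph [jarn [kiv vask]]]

(e -> t)

[kiv vask]: ((t -> t) -> ((t -> e) -> (e -> (e -> t)))) applied to (t -> t) yields ((t -> e) -> (e -> (e -> t))).
[jarn [kiv vask]]: ((t -> e) -> (e -> (e -> t))) applied to (t -> e) yields (e -> (e -> t)).
[zeph [jarn [kiv vask]]]: (e -> (e -> t)) applied to e yields (e -> t).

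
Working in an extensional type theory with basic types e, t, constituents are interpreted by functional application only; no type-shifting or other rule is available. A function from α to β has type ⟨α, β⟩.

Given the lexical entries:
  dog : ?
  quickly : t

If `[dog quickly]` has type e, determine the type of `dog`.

⟨t, e⟩

[dog quickly] must have type e. The sister quickly has type t; that is not a function onto e, so dog must be the functor, of type ⟨t, e⟩.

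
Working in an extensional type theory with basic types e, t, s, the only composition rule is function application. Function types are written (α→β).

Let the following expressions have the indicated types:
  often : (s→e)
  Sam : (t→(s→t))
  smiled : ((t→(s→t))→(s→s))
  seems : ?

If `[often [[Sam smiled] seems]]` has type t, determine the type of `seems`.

For [often [[Sam smiled] seems]] to have type t with often of type (s→e), [[Sam smiled] seems] must be the function: [[Sam smiled] seems] : ((s→e)→t).
For [[Sam smiled] seems] to have type ((s→e)→t) with [Sam smiled] of type (s→s), seems must be the function: seems : ((s→s)→((s→e)→t)).

((s→s)→((s→e)→t))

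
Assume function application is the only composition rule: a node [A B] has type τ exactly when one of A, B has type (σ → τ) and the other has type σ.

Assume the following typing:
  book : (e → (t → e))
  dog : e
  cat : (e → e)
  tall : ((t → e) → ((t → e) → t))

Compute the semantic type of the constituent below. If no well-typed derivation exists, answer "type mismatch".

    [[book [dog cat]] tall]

[dog cat]: cat is (e → e), dog is e; result e.
[book [dog cat]]: book is (e → (t → e)), [dog cat] is e; result (t → e).
[[book [dog cat]] tall]: tall is ((t → e) → ((t → e) → t)), [book [dog cat]] is (t → e); result ((t → e) → t).

((t → e) → t)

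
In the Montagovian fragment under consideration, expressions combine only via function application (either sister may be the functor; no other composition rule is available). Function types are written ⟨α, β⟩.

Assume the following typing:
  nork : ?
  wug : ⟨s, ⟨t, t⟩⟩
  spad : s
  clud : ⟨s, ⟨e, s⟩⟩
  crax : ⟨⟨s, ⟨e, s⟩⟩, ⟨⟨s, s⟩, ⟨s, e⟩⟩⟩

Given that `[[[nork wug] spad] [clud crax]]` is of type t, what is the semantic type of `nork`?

[[[nork wug] spad] [clud crax]] must have type t. The sister [clud crax] has type ⟨⟨s, s⟩, ⟨s, e⟩⟩; that is not a function onto t, so [[nork wug] spad] must be the functor, of type ⟨⟨⟨s, s⟩, ⟨s, e⟩⟩, t⟩.
[[nork wug] spad] must have type ⟨⟨⟨s, s⟩, ⟨s, e⟩⟩, t⟩. The sister spad has type s; that is not a function onto ⟨⟨⟨s, s⟩, ⟨s, e⟩⟩, t⟩, so [nork wug] must be the functor, of type ⟨s, ⟨⟨⟨s, s⟩, ⟨s, e⟩⟩, t⟩⟩.
[nork wug] must have type ⟨s, ⟨⟨⟨s, s⟩, ⟨s, e⟩⟩, t⟩⟩. The sister wug has type ⟨s, ⟨t, t⟩⟩; that is not a function onto ⟨s, ⟨⟨⟨s, s⟩, ⟨s, e⟩⟩, t⟩⟩, so nork must be the functor, of type ⟨⟨s, ⟨t, t⟩⟩, ⟨s, ⟨⟨⟨s, s⟩, ⟨s, e⟩⟩, t⟩⟩⟩.

⟨⟨s, ⟨t, t⟩⟩, ⟨s, ⟨⟨⟨s, s⟩, ⟨s, e⟩⟩, t⟩⟩⟩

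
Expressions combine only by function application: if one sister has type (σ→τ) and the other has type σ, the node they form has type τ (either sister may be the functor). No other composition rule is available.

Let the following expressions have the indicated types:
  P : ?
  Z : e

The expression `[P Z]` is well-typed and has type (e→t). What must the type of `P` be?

[P Z] is required to be (e→t). Z : e cannot yield (e→t) as functor, so P : (e→(e→t)).

(e→(e→t))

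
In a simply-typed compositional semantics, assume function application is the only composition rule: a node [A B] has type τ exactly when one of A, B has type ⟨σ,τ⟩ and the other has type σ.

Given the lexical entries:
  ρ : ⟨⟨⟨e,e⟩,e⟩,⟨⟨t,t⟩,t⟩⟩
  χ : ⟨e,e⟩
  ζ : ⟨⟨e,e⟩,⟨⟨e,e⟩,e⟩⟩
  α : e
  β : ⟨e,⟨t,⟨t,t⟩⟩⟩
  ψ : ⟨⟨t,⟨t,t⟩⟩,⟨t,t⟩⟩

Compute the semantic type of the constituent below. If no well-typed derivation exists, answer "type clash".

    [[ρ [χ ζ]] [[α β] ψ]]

t

At [χ ζ], ζ : ⟨⟨e,e⟩,⟨⟨e,e⟩,e⟩⟩ takes χ : ⟨e,e⟩, giving ⟨⟨e,e⟩,e⟩.
At [ρ [χ ζ]], ρ : ⟨⟨⟨e,e⟩,e⟩,⟨⟨t,t⟩,t⟩⟩ takes [χ ζ] : ⟨⟨e,e⟩,e⟩, giving ⟨⟨t,t⟩,t⟩.
At [α β], β : ⟨e,⟨t,⟨t,t⟩⟩⟩ takes α : e, giving ⟨t,⟨t,t⟩⟩.
At [[α β] ψ], ψ : ⟨⟨t,⟨t,t⟩⟩,⟨t,t⟩⟩ takes [α β] : ⟨t,⟨t,t⟩⟩, giving ⟨t,t⟩.
At [[ρ [χ ζ]] [[α β] ψ]], [ρ [χ ζ]] : ⟨⟨t,t⟩,t⟩ takes [[α β] ψ] : ⟨t,t⟩, giving t.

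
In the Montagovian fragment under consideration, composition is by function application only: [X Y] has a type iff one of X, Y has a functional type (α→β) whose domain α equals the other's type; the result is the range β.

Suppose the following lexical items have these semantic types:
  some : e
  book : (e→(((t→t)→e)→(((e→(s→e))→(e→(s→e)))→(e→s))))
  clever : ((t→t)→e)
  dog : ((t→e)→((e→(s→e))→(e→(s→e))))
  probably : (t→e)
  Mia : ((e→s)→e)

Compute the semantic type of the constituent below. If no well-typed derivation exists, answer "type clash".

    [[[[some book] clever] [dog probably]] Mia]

e

At [some book], book : (e→(((t→t)→e)→(((e→(s→e))→(e→(s→e)))→(e→s)))) takes some : e, giving (((t→t)→e)→(((e→(s→e))→(e→(s→e)))→(e→s))).
At [[some book] clever], [some book] : (((t→t)→e)→(((e→(s→e))→(e→(s→e)))→(e→s))) takes clever : ((t→t)→e), giving (((e→(s→e))→(e→(s→e)))→(e→s)).
At [dog probably], dog : ((t→e)→((e→(s→e))→(e→(s→e)))) takes probably : (t→e), giving ((e→(s→e))→(e→(s→e))).
At [[[some book] clever] [dog probably]], [[some book] clever] : (((e→(s→e))→(e→(s→e)))→(e→s)) takes [dog probably] : ((e→(s→e))→(e→(s→e))), giving (e→s).
At [[[[some book] clever] [dog probably]] Mia], Mia : ((e→s)→e) takes [[[some book] clever] [dog probably]] : (e→s), giving e.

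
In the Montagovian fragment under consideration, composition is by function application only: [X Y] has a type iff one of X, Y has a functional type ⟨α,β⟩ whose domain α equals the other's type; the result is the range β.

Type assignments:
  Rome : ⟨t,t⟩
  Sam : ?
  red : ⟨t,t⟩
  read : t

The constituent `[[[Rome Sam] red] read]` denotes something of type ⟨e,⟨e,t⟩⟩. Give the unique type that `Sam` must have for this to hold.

For [[[Rome Sam] red] read] to have type ⟨e,⟨e,t⟩⟩ with read of type t, [[Rome Sam] red] must be the function: [[Rome Sam] red] : ⟨t,⟨e,⟨e,t⟩⟩⟩.
For [[Rome Sam] red] to have type ⟨t,⟨e,⟨e,t⟩⟩⟩ with red of type ⟨t,t⟩, [Rome Sam] must be the function: [Rome Sam] : ⟨⟨t,t⟩,⟨t,⟨e,⟨e,t⟩⟩⟩⟩.
For [Rome Sam] to have type ⟨⟨t,t⟩,⟨t,⟨e,⟨e,t⟩⟩⟩⟩ with Rome of type ⟨t,t⟩, Sam must be the function: Sam : ⟨⟨t,t⟩,⟨⟨t,t⟩,⟨t,⟨e,⟨e,t⟩⟩⟩⟩⟩.

⟨⟨t,t⟩,⟨⟨t,t⟩,⟨t,⟨e,⟨e,t⟩⟩⟩⟩⟩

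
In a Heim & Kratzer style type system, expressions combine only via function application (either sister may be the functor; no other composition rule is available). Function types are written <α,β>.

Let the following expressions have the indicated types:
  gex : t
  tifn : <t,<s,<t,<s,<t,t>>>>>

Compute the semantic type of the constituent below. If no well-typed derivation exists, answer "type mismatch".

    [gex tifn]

<s,<t,<s,<t,t>>>>

[gex tifn] — tifn of type <t,<s,<t,<s,<t,t>>>>> combines with gex of type t: type <s,<t,<s,<t,t>>>>.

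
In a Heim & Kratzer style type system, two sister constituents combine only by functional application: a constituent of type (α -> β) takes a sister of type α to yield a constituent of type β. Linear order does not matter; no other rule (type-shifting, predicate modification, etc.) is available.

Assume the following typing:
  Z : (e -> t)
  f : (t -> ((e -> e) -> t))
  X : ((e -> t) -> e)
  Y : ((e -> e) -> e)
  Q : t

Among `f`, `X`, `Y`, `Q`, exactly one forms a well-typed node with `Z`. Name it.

X

f : (t -> ((e -> e) -> t)) — neither side's domain matches the other.
X — combines: X : ((e -> t) -> e) takes Z : (e -> t) as argument, giving e.
Y : ((e -> e) -> e) — neither side's domain matches the other.
Q : t — neither side's domain matches the other.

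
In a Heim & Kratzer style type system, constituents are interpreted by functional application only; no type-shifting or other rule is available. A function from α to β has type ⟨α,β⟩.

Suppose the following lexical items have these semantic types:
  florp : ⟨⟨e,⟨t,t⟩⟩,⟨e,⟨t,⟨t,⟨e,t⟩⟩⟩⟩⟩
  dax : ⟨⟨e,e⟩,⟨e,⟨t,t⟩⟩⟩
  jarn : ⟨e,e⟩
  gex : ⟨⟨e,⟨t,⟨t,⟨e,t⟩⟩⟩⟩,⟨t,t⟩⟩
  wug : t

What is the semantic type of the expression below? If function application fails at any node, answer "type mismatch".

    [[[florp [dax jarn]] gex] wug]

[dax jarn]: dax is ⟨⟨e,e⟩,⟨e,⟨t,t⟩⟩⟩, jarn is ⟨e,e⟩; result ⟨e,⟨t,t⟩⟩.
[florp [dax jarn]]: florp is ⟨⟨e,⟨t,t⟩⟩,⟨e,⟨t,⟨t,⟨e,t⟩⟩⟩⟩⟩, [dax jarn] is ⟨e,⟨t,t⟩⟩; result ⟨e,⟨t,⟨t,⟨e,t⟩⟩⟩⟩.
[[florp [dax jarn]] gex]: gex is ⟨⟨e,⟨t,⟨t,⟨e,t⟩⟩⟩⟩,⟨t,t⟩⟩, [florp [dax jarn]] is ⟨e,⟨t,⟨t,⟨e,t⟩⟩⟩⟩; result ⟨t,t⟩.
[[[florp [dax jarn]] gex] wug]: [[florp [dax jarn]] gex] is ⟨t,t⟩, wug is t; result t.

t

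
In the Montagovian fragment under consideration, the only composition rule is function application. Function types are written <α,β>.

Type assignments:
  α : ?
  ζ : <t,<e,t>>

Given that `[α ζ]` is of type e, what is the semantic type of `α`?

[α ζ] must have type e. The sister ζ has type <t,<e,t>>; that is not a function onto e, so α must be the functor, of type <<t,<e,t>>,e>.

<<t,<e,t>>,e>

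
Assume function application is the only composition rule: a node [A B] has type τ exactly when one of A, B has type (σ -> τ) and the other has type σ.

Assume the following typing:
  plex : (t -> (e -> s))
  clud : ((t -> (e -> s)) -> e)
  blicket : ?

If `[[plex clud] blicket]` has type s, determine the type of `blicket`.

(e -> s)

At [[plex clud] blicket] (required: s): [plex clud] is e, which is not a function with range s; hence blicket is the functor — type (e -> s).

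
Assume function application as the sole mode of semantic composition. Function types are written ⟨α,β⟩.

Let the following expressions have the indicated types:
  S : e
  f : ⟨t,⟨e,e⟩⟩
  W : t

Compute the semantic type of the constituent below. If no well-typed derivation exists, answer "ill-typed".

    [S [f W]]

e

[f W]: functor f : ⟨t,⟨e,e⟩⟩, argument W : t; result ⟨e,e⟩.
[S [f W]]: functor [f W] : ⟨e,e⟩, argument S : e; result e.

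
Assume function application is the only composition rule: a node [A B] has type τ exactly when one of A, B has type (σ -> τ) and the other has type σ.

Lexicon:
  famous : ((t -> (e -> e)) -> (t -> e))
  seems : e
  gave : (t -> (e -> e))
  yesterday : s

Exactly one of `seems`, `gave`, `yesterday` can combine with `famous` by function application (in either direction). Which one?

gave

seems : e — famous needs (t -> (e -> e)); seems needs nothing (atomic); neither fits.
gave — combines: famous : ((t -> (e -> e)) -> (t -> e)) takes gave : (t -> (e -> e)) as argument, giving (t -> e).
yesterday : s — famous needs (t -> (e -> e)); yesterday needs nothing (atomic); neither fits.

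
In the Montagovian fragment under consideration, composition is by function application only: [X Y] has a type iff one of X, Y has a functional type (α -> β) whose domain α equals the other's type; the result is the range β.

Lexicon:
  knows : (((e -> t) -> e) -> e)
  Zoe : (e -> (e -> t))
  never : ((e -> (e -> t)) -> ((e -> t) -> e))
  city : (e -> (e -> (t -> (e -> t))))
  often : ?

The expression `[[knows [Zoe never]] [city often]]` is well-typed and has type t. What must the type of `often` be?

[[knows [Zoe never]] [city often]] must have type t. The sister [knows [Zoe never]] has type e; that is not a function onto t, so [city often] must be the functor, of type (e -> t).
[city often] must have type (e -> t). The sister city has type (e -> (e -> (t -> (e -> t)))); that is not a function onto (e -> t), so often must be the functor, of type ((e -> (e -> (t -> (e -> t)))) -> (e -> t)).

((e -> (e -> (t -> (e -> t)))) -> (e -> t))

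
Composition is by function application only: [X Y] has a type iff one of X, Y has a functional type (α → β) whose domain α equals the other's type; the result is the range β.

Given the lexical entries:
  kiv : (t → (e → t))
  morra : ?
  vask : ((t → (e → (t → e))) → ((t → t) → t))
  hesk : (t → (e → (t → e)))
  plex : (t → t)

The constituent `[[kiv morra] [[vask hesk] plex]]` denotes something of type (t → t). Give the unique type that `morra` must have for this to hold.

((t → (e → t)) → (t → (t → t)))

[[kiv morra] [[vask hesk] plex]] is required to be (t → t). [[vask hesk] plex] : t cannot yield (t → t) as functor, so [kiv morra] : (t → (t → t)).
[kiv morra] is required to be (t → (t → t)). kiv : (t → (e → t)) cannot yield (t → (t → t)) as functor, so morra : ((t → (e → t)) → (t → (t → t))).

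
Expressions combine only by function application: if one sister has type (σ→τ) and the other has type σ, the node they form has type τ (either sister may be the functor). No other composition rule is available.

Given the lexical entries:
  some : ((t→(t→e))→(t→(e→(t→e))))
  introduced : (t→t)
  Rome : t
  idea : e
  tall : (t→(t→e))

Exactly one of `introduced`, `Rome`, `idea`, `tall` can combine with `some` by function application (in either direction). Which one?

introduced : (t→t) — neither side's domain matches the other.
Rome : t — neither side's domain matches the other.
idea : e — neither side's domain matches the other.
tall — combines: some : ((t→(t→e))→(t→(e→(t→e)))) takes tall : (t→(t→e)) as argument, giving (t→(e→(t→e))).

tall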